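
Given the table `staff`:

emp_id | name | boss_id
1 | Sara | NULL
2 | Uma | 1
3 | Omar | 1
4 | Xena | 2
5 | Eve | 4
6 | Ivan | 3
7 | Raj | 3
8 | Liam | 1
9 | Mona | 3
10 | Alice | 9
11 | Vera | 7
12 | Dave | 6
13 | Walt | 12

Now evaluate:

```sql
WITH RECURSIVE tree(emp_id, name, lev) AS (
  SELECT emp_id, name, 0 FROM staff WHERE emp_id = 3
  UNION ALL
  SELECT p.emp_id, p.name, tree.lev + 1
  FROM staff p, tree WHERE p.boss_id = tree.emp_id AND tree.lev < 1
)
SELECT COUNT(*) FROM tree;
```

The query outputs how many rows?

Base: emp_id=3 (Omar) at lev 0.
Iteration 1: rows with boss_id in {3} -> Ivan (id 6, lev 1), Raj (id 7, lev 1), Mona (id 9, lev 1).
Iteration 2: lev < 1 fails for all current rows; recursion stops.
Total rows emitted: 4.

4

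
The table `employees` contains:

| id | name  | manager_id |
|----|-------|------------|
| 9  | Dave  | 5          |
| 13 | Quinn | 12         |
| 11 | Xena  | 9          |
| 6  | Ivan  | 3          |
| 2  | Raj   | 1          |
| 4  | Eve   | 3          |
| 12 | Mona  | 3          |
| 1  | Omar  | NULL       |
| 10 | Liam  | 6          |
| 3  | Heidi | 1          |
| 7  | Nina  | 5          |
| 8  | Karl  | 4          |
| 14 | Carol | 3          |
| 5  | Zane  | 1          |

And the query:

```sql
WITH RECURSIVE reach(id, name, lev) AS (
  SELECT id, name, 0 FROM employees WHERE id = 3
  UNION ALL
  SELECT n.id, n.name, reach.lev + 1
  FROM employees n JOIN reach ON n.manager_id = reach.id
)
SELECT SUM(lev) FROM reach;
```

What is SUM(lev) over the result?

Base: id=3 (Heidi) at lev 0.
Iteration 1: rows with manager_id in {3} -> Eve (id 4, lev 1), Ivan (id 6, lev 1), Mona (id 12, lev 1), Carol (id 14, lev 1).
Iteration 2: rows with manager_id in {4,6,12,14} -> Karl (id 8, lev 2), Liam (id 10, lev 2), Quinn (id 13, lev 2).
Iteration 3: no rows with manager_id in {8,10,13}; recursion stops.
SUM(lev) = 0 + 1 + 1 + 1 + 1 + 2 + 2 + 2 = 10.

10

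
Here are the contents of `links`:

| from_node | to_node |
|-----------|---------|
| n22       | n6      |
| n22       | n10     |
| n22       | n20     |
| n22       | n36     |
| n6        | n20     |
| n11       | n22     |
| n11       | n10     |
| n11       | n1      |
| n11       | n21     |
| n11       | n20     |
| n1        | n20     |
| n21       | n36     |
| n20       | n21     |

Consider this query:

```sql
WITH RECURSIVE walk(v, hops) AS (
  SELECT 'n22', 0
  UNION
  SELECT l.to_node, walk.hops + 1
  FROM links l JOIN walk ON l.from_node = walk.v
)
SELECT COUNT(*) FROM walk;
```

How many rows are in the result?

Base: (n22, hops=0).
Iteration 1: edges from {n22} -> (n10, hops=1), (n20, hops=1), (n36, hops=1), (n6, hops=1).
Iteration 2: edges from {n10,n20,n36,n6} -> (n20, hops=2), (n21, hops=2).
Iteration 3: edges from {n20,n21} -> (n21, hops=3), (n36, hops=3).
Iteration 4: edges from {n21,n36} -> (n36, hops=4).
Iteration 5: no outgoing edges from {n36}; recursion stops.
Total rows emitted: 10.

10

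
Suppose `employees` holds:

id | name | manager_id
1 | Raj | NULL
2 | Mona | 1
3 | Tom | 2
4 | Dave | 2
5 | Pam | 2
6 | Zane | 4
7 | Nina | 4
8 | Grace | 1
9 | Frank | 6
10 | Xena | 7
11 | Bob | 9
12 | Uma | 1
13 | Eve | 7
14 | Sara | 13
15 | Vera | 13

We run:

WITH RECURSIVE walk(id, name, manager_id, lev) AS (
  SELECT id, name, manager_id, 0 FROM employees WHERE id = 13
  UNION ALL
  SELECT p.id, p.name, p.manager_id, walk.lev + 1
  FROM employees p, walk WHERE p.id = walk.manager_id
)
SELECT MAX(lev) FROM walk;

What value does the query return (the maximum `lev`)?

4

Base: id=13 (Eve), manager_id=7, lev 0.
Iteration 1: join on id=7 -> Nina (id 7, manager_id=4, lev 1).
Iteration 2: join on id=4 -> Dave (id 4, manager_id=2, lev 2).
Iteration 3: join on id=2 -> Mona (id 2, manager_id=1, lev 3).
Iteration 4: join on id=1 -> Raj (id 1, manager_id=NULL, lev 4).
Iteration 5: manager_id is NULL; no match; recursion stops.
lev values: 0, 1, 2, 3, 4; the maximum is 4.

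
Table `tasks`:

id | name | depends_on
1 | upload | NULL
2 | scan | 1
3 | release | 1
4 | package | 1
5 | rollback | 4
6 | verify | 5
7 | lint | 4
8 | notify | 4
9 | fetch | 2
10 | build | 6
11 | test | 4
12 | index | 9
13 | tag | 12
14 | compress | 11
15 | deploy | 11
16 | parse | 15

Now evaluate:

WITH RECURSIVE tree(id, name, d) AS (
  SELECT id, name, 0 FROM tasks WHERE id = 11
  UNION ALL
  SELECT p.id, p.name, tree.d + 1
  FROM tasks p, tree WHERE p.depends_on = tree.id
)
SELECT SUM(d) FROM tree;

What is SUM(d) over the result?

Base: id=11 (test) at d 0.
Iteration 1: rows with depends_on in {11} -> compress (id 14, d 1), deploy (id 15, d 1).
Iteration 2: rows with depends_on in {14,15} -> parse (id 16, d 2).
Iteration 3: no rows with depends_on in {16}; recursion stops.
SUM(d) = 0 + 1 + 1 + 2 = 4.

4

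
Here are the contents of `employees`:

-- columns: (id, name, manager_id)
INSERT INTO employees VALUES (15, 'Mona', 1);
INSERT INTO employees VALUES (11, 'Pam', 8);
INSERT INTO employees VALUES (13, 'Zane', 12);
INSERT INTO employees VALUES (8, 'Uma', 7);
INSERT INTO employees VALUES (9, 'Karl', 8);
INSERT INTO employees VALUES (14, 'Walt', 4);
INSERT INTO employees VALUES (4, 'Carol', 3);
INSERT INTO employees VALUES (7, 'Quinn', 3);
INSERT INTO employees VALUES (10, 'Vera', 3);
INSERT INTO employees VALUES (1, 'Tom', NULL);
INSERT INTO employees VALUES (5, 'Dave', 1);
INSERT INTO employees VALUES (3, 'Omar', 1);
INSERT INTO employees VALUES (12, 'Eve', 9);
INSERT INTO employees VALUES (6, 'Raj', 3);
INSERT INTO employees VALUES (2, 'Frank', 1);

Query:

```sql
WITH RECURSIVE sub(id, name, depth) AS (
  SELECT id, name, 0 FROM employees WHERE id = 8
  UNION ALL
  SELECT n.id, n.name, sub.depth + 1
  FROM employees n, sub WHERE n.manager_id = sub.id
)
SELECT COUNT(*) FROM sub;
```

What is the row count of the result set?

Base: id=8 (Uma) at depth 0.
Iteration 1: rows with manager_id in {8} -> Karl (id 9, depth 1), Pam (id 11, depth 1).
Iteration 2: rows with manager_id in {9,11} -> Eve (id 12, depth 2).
Iteration 3: rows with manager_id in {12} -> Zane (id 13, depth 3).
Iteration 4: no rows with manager_id in {13}; recursion stops.
Total rows emitted: 5.

5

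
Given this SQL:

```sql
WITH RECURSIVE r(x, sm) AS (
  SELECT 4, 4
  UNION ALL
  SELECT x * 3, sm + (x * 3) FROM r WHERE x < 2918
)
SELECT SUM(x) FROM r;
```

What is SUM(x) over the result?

13120

Base: x=4, sm=4.
Iteration 1: 4 < 2918 holds -> x = 4 * 3 = 12, sm = 4 + 12 = 16.
Iteration 2: 12 < 2918 holds -> x = 12 * 3 = 36, sm = 16 + 36 = 52.
Iteration 3: 36 < 2918 holds -> x = 36 * 3 = 108, sm = 52 + 108 = 160.
Iteration 4: 108 < 2918 holds -> x = 108 * 3 = 324, sm = 160 + 324 = 484.
Iteration 5: 324 < 2918 holds -> x = 324 * 3 = 972, sm = 484 + 972 = 1456.
Iteration 6: 972 < 2918 holds -> x = 972 * 3 = 2916, sm = 1456 + 2916 = 4372.
Iteration 7: 2916 < 2918 holds -> x = 2916 * 3 = 8748, sm = 4372 + 8748 = 13120.
Iteration 8: 8748 < 2918 fails; recursion stops.
SUM(x) = 4 + 12 + 36 + 108 + 324 + 972 + 2916 + 8748 = 13120.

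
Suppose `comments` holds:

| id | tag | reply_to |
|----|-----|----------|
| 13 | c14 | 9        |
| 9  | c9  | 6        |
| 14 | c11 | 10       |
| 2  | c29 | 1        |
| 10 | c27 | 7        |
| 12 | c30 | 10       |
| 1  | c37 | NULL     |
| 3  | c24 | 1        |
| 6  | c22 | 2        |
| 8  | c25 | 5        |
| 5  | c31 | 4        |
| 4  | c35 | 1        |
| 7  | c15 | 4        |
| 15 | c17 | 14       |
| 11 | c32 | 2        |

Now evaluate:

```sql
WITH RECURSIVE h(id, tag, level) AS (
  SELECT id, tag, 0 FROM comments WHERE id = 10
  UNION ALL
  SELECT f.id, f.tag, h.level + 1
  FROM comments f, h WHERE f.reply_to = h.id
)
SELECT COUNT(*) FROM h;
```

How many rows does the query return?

Base: id=10 (c27) at level 0.
Iteration 1: rows with reply_to in {10} -> c30 (id 12, level 1), c11 (id 14, level 1).
Iteration 2: rows with reply_to in {12,14} -> c17 (id 15, level 2).
Iteration 3: no rows with reply_to in {15}; recursion stops.
Total rows emitted: 4.

4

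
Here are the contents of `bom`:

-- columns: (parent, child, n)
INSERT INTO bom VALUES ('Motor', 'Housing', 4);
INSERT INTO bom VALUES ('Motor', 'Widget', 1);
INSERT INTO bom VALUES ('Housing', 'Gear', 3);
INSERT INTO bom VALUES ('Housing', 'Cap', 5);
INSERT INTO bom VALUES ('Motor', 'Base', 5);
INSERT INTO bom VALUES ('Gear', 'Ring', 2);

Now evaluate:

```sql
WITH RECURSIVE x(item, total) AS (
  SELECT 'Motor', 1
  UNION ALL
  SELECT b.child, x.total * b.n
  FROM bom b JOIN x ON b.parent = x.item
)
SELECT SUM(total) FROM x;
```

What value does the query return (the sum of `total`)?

Base: (Motor, total=1).
Iteration 1: components of {Motor} -> Base = 1*5 = 5, Housing = 1*4 = 4, Widget = 1*1 = 1.
Iteration 2: components of {Base,Housing,Widget} -> Cap = 4*5 = 20, Gear = 4*3 = 12.
Iteration 3: components of {Cap,Gear} -> Ring = 12*2 = 24.
Iteration 4: no further components; recursion stops.
SUM(total) = 1 + 4 + 1 + 5 + 12 + 20 + 24 = 67.

67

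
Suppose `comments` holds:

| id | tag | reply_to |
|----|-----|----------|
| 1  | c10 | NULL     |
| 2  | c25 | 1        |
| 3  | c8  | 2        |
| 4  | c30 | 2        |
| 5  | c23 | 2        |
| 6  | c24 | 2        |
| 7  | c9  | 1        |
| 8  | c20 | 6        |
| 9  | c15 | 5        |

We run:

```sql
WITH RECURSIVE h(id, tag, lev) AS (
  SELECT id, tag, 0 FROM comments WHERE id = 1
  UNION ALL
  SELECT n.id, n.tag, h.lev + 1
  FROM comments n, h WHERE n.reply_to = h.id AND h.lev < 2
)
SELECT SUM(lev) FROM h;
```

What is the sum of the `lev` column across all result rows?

Base: id=1 (c10) at lev 0.
Iteration 1: rows with reply_to in {1} -> c25 (id 2, lev 1), c9 (id 7, lev 1).
Iteration 2: rows with reply_to in {2,7} -> c8 (id 3, lev 2), c30 (id 4, lev 2), c23 (id 5, lev 2), c24 (id 6, lev 2).
Iteration 3: lev < 2 fails for all current rows; recursion stops.
SUM(lev) = 0 + 1 + 1 + 2 + 2 + 2 + 2 = 10.

10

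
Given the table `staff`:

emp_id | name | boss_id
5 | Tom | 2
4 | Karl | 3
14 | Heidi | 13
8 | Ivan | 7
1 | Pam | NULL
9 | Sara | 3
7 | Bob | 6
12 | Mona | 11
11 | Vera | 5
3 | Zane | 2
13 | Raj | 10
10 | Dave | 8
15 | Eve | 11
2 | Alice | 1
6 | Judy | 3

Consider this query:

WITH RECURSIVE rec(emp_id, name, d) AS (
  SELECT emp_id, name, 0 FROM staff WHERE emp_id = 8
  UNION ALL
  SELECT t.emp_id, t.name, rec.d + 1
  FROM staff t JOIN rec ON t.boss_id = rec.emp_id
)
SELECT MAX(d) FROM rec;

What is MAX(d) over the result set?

3

Base: emp_id=8 (Ivan) at d 0.
Iteration 1: rows with boss_id in {8} -> Dave (id 10, d 1).
Iteration 2: rows with boss_id in {10} -> Raj (id 13, d 2).
Iteration 3: rows with boss_id in {13} -> Heidi (id 14, d 3).
Iteration 4: no rows with boss_id in {14}; recursion stops.
d values: 0, 1, 2, 3; the maximum is 3.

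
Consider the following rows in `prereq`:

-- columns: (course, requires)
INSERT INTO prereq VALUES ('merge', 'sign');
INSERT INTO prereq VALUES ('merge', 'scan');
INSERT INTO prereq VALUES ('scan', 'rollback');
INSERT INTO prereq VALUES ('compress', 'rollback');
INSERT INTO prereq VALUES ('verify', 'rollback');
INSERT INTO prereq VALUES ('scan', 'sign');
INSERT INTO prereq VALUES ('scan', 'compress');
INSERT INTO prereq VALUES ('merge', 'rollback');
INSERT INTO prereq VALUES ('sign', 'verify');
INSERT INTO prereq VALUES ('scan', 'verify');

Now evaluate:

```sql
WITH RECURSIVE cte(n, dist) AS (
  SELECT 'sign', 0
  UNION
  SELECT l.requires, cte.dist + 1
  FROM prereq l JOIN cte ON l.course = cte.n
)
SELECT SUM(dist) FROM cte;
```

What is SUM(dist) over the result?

Base: (sign, dist=0).
Iteration 1: edges from {sign} -> (verify, dist=1).
Iteration 2: edges from {verify} -> (rollback, dist=2).
Iteration 3: no outgoing edges from {rollback}; recursion stops.
SUM(dist) = 0 + 1 + 2 = 3.

3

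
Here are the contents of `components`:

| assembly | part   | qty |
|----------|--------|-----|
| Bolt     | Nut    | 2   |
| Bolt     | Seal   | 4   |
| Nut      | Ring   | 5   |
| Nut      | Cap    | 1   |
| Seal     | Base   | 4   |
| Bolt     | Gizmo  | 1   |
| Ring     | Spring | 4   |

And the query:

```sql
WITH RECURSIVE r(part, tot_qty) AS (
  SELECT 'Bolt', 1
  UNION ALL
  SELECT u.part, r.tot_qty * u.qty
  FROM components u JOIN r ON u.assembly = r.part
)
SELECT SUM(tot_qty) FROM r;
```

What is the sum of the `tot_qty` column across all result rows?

Base: (Bolt, tot_qty=1).
Iteration 1: components of {Bolt} -> Gizmo = 1*1 = 1, Nut = 1*2 = 2, Seal = 1*4 = 4.
Iteration 2: components of {Gizmo,Nut,Seal} -> Base = 4*4 = 16, Cap = 2*1 = 2, Ring = 2*5 = 10.
Iteration 3: components of {Base,Cap,Ring} -> Spring = 10*4 = 40.
Iteration 4: no further components; recursion stops.
SUM(tot_qty) = 1 + 2 + 4 + 1 + 10 + 2 + 16 + 40 = 76.

76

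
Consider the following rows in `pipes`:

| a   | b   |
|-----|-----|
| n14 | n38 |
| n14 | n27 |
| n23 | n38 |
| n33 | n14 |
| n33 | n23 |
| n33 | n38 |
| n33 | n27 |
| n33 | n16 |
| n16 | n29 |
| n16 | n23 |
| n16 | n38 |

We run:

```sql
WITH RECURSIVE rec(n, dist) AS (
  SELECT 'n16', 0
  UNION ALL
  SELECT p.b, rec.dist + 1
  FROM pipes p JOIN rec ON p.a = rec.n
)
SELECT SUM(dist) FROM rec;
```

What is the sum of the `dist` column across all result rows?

5

Base: (n16, dist=0).
Iteration 1: edges from {n16} -> (n23, dist=1), (n29, dist=1), (n38, dist=1).
Iteration 2: edges from {n23,n29,n38} -> (n38, dist=2).
Iteration 3: no outgoing edges from {n38}; recursion stops.
SUM(dist) = 0 + 1 + 1 + 1 + 2 = 5.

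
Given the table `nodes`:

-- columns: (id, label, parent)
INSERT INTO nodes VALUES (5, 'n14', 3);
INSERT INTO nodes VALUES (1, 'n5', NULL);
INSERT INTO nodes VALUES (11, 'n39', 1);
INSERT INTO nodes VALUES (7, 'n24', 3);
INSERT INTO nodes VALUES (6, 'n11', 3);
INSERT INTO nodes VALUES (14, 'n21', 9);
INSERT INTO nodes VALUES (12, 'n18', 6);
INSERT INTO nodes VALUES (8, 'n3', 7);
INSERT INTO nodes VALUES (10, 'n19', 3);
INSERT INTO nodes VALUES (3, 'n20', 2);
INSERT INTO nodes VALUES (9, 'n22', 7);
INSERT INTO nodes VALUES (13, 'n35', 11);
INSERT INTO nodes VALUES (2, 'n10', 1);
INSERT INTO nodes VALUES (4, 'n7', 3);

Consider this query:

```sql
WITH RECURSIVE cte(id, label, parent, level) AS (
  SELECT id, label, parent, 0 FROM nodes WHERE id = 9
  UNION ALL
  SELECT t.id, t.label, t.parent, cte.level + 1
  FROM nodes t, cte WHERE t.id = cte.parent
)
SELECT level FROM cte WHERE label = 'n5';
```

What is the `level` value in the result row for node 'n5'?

4

Base: id=9 (n22), parent=7, level 0.
Iteration 1: join on id=7 -> n24 (id 7, parent=3, level 1).
Iteration 2: join on id=3 -> n20 (id 3, parent=2, level 2).
Iteration 3: join on id=2 -> n10 (id 2, parent=1, level 3).
Iteration 4: join on id=1 -> n5 (id 1, parent=NULL, level 4).
Iteration 5: parent is NULL; no match; recursion stops.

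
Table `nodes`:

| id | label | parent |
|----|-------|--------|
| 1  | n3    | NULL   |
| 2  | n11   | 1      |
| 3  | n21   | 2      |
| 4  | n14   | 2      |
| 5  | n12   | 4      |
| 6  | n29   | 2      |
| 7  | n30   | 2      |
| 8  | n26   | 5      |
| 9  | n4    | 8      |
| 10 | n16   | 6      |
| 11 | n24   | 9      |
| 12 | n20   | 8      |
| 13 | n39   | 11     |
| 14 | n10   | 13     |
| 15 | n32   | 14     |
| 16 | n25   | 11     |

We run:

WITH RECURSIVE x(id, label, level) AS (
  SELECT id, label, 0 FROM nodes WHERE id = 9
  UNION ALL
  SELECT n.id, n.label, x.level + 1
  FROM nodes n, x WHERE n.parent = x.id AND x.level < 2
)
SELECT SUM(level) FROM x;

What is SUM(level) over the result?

5

Base: id=9 (n4) at level 0.
Iteration 1: rows with parent in {9} -> n24 (id 11, level 1).
Iteration 2: rows with parent in {11} -> n39 (id 13, level 2), n25 (id 16, level 2).
Iteration 3: level < 2 fails for all current rows; recursion stops.
SUM(level) = 0 + 1 + 2 + 2 = 5.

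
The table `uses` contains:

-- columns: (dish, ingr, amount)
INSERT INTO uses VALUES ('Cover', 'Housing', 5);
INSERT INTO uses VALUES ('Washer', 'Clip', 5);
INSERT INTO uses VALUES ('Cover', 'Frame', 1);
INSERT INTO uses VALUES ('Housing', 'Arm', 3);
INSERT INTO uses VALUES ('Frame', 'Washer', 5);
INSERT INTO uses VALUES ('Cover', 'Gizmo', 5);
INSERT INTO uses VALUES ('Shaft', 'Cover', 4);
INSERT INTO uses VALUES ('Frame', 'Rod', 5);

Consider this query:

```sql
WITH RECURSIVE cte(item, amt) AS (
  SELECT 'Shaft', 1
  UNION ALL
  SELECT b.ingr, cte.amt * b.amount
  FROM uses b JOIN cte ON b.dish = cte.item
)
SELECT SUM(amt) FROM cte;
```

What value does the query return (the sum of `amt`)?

249

Base: (Shaft, amt=1).
Iteration 1: components of {Shaft} -> Cover = 1*4 = 4.
Iteration 2: components of {Cover} -> Frame = 4*1 = 4, Gizmo = 4*5 = 20, Housing = 4*5 = 20.
Iteration 3: components of {Frame,Gizmo,Housing} -> Arm = 20*3 = 60, Rod = 4*5 = 20, Washer = 4*5 = 20.
Iteration 4: components of {Arm,Rod,Washer} -> Clip = 20*5 = 100.
Iteration 5: no further components; recursion stops.
SUM(amt) = 1 + 4 + 20 + 4 + 20 + 60 + 20 + 20 + 100 = 249.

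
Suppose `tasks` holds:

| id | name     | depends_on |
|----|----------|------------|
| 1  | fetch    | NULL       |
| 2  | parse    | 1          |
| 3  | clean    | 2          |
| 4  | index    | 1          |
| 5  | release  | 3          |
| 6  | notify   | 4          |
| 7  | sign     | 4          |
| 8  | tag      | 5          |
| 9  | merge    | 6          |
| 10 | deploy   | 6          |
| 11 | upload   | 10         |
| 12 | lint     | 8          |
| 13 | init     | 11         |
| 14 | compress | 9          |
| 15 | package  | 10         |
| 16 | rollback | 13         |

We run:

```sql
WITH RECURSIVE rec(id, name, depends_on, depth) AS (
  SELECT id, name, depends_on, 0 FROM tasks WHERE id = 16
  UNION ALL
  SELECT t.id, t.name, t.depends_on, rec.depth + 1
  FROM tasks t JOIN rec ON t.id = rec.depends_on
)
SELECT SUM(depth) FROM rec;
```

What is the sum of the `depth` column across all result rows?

21

Base: id=16 (rollback), depends_on=13, depth 0.
Iteration 1: join on id=13 -> init (id 13, depends_on=11, depth 1).
Iteration 2: join on id=11 -> upload (id 11, depends_on=10, depth 2).
Iteration 3: join on id=10 -> deploy (id 10, depends_on=6, depth 3).
Iteration 4: join on id=6 -> notify (id 6, depends_on=4, depth 4).
Iteration 5: join on id=4 -> index (id 4, depends_on=1, depth 5).
Iteration 6: join on id=1 -> fetch (id 1, depends_on=NULL, depth 6).
Iteration 7: depends_on is NULL; no match; recursion stops.
SUM(depth) = 0 + 1 + 2 + 3 + 4 + 5 + 6 = 21.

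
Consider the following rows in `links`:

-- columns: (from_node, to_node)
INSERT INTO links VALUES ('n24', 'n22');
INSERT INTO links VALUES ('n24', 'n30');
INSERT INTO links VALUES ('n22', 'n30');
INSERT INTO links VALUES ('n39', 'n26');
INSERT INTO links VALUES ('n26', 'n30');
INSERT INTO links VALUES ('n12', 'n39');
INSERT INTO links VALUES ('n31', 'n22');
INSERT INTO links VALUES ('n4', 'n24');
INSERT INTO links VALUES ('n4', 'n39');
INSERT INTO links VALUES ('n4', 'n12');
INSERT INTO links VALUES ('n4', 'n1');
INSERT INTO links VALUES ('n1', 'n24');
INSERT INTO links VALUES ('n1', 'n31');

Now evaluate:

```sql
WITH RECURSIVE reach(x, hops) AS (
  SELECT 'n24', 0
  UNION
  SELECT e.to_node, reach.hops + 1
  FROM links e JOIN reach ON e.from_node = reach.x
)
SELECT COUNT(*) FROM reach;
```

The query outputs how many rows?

4

Base: (n24, hops=0).
Iteration 1: edges from {n24} -> (n22, hops=1), (n30, hops=1).
Iteration 2: edges from {n22,n30} -> (n30, hops=2).
Iteration 3: no outgoing edges from {n30}; recursion stops.
Total rows emitted: 4.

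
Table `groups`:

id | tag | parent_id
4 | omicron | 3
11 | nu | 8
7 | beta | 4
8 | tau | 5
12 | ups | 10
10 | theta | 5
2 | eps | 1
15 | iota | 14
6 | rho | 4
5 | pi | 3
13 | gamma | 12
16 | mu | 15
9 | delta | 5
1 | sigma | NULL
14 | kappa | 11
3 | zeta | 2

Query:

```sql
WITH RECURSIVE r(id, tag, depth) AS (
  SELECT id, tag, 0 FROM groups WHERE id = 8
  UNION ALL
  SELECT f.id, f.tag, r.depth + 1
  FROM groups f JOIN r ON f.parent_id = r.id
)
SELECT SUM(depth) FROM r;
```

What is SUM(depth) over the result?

Base: id=8 (tau) at depth 0.
Iteration 1: rows with parent_id in {8} -> nu (id 11, depth 1).
Iteration 2: rows with parent_id in {11} -> kappa (id 14, depth 2).
Iteration 3: rows with parent_id in {14} -> iota (id 15, depth 3).
Iteration 4: rows with parent_id in {15} -> mu (id 16, depth 4).
Iteration 5: no rows with parent_id in {16}; recursion stops.
SUM(depth) = 0 + 1 + 2 + 3 + 4 = 10.

10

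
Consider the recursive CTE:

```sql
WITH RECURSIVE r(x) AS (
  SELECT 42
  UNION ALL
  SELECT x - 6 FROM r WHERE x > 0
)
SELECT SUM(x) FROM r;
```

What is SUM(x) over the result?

Base: x=42.
Iteration 1: 42 > 0 holds -> x = 42 - 6 = 36.
Iteration 2: 36 > 0 holds -> x = 36 - 6 = 30.
Iteration 3: 30 > 0 holds -> x = 30 - 6 = 24.
Iteration 4: 24 > 0 holds -> x = 24 - 6 = 18.
Iteration 5: 18 > 0 holds -> x = 18 - 6 = 12.
Iteration 6: 12 > 0 holds -> x = 12 - 6 = 6.
Iteration 7: 6 > 0 holds -> x = 6 - 6 = 0.
Iteration 8: 0 > 0 fails; recursion stops.
SUM(x) = 42 + 36 + 30 + 24 + 18 + 12 + 6 + 0 = 168.

168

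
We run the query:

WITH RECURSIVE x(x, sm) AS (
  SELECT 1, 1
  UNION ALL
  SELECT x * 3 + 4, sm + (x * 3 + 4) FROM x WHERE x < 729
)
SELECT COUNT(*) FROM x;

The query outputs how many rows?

7

Base: x=1, sm=1.
Iteration 1: 1 < 729 holds -> x = 1 * 3 + 4 = 7, sm = 1 + 7 = 8.
Iteration 2: 7 < 729 holds -> x = 7 * 3 + 4 = 25, sm = 8 + 25 = 33.
Iteration 3: 25 < 729 holds -> x = 25 * 3 + 4 = 79, sm = 33 + 79 = 112.
Iteration 4: 79 < 729 holds -> x = 79 * 3 + 4 = 241, sm = 112 + 241 = 353.
Iteration 5: 241 < 729 holds -> x = 241 * 3 + 4 = 727, sm = 353 + 727 = 1080.
Iteration 6: 727 < 729 holds -> x = 727 * 3 + 4 = 2185, sm = 1080 + 2185 = 3265.
Iteration 7: 2185 < 729 fails; recursion stops.
Total rows emitted: 7.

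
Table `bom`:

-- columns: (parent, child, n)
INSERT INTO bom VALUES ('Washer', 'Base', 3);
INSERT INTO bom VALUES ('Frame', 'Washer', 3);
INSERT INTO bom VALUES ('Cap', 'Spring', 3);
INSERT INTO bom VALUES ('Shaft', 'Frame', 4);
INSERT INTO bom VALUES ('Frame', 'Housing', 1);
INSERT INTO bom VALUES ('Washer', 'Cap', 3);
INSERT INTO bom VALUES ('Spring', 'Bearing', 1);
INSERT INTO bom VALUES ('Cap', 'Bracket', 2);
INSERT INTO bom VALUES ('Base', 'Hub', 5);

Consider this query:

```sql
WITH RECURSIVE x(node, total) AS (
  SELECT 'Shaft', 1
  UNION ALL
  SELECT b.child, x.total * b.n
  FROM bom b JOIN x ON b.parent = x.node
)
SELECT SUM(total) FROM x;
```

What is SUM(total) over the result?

Base: (Shaft, total=1).
Iteration 1: components of {Shaft} -> Frame = 1*4 = 4.
Iteration 2: components of {Frame} -> Housing = 4*1 = 4, Washer = 4*3 = 12.
Iteration 3: components of {Housing,Washer} -> Base = 12*3 = 36, Cap = 12*3 = 36.
Iteration 4: components of {Base,Cap} -> Bracket = 36*2 = 72, Hub = 36*5 = 180, Spring = 36*3 = 108.
Iteration 5: components of {Bracket,Hub,Spring} -> Bearing = 108*1 = 108.
Iteration 6: no further components; recursion stops.
SUM(total) = 1 + 4 + 12 + 4 + 36 + 36 + 72 + 108 + 180 + 108 = 561.

561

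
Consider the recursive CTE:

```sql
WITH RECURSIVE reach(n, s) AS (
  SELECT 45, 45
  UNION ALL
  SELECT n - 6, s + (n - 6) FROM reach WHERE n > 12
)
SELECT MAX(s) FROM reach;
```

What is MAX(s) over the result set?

189

Base: n=45, s=45.
Iteration 1: 45 > 12 holds -> n = 45 - 6 = 39, s = 45 + 39 = 84.
Iteration 2: 39 > 12 holds -> n = 39 - 6 = 33, s = 84 + 33 = 117.
Iteration 3: 33 > 12 holds -> n = 33 - 6 = 27, s = 117 + 27 = 144.
Iteration 4: 27 > 12 holds -> n = 27 - 6 = 21, s = 144 + 21 = 165.
Iteration 5: 21 > 12 holds -> n = 21 - 6 = 15, s = 165 + 15 = 180.
Iteration 6: 15 > 12 holds -> n = 15 - 6 = 9, s = 180 + 9 = 189.
Iteration 7: 9 > 12 fails; recursion stops.
s values: 45, 84, 117, 144, 165, 180, 189; the maximum is 189.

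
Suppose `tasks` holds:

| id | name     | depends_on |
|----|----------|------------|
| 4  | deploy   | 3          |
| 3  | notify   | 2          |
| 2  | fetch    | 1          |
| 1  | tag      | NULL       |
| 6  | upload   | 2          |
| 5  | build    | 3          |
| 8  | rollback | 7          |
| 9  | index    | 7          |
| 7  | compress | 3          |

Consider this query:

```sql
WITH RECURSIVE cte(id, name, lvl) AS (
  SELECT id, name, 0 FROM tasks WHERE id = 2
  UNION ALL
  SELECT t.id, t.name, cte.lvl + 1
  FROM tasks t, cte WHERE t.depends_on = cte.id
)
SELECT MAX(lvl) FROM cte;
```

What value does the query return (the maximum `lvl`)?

Base: id=2 (fetch) at lvl 0.
Iteration 1: rows with depends_on in {2} -> notify (id 3, lvl 1), upload (id 6, lvl 1).
Iteration 2: rows with depends_on in {3,6} -> deploy (id 4, lvl 2), build (id 5, lvl 2), compress (id 7, lvl 2).
Iteration 3: rows with depends_on in {4,5,7} -> rollback (id 8, lvl 3), index (id 9, lvl 3).
Iteration 4: no rows with depends_on in {8,9}; recursion stops.
lvl values: 0, 1, 1, 2, 2, 2, 3, 3; the maximum is 3.

3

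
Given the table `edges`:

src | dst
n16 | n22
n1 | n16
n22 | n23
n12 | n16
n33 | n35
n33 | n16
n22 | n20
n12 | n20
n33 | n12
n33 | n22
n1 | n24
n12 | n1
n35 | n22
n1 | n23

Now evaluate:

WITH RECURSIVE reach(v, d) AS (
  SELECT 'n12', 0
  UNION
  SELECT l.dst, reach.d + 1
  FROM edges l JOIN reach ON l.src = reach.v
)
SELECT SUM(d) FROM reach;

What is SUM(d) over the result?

Base: (n12, d=0).
Iteration 1: edges from {n12} -> (n1, d=1), (n16, d=1), (n20, d=1).
Iteration 2: edges from {n1,n16,n20} -> (n16, d=2), (n22, d=2), (n23, d=2), (n24, d=2).
Iteration 3: edges from {n16,n22,n23,n24} -> (n20, d=3), (n22, d=3), (n23, d=3).
Iteration 4: edges from {n20,n22,n23} -> (n20, d=4), (n23, d=4).
Iteration 5: no outgoing edges from {n20,n23}; recursion stops.
SUM(d) = 0 + 1 + 1 + 1 + 2 + 2 + 2 + 2 + 3 + 3 + 3 + 4 + 4 = 28.

28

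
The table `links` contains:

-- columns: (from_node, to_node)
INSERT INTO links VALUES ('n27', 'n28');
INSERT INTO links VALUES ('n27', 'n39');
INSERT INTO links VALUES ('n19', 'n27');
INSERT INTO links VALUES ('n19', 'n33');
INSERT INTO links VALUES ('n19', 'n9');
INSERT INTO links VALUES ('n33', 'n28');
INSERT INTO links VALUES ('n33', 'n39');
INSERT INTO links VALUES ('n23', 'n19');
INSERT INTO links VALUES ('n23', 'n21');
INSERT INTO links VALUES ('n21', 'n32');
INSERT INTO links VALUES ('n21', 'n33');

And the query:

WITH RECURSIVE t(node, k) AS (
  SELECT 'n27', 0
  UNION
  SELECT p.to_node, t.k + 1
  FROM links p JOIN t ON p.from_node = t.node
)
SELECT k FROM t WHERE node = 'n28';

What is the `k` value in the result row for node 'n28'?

1

Base: (n27, k=0).
Iteration 1: edges from {n27} -> (n28, k=1), (n39, k=1).
Iteration 2: no outgoing edges from {n28,n39}; recursion stops.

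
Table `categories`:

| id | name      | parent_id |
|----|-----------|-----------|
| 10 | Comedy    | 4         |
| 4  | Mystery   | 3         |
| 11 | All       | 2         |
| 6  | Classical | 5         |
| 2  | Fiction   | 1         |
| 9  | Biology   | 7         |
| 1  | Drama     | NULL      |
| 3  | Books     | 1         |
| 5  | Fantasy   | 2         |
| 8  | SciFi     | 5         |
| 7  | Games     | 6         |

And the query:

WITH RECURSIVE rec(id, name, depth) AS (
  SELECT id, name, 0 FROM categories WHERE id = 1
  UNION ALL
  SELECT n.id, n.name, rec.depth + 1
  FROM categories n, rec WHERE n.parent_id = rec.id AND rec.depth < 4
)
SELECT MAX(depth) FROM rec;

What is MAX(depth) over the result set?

Base: id=1 (Drama) at depth 0.
Iteration 1: rows with parent_id in {1} -> Fiction (id 2, depth 1), Books (id 3, depth 1).
Iteration 2: rows with parent_id in {2,3} -> Mystery (id 4, depth 2), Fantasy (id 5, depth 2), All (id 11, depth 2).
Iteration 3: rows with parent_id in {4,5,11} -> Classical (id 6, depth 3), SciFi (id 8, depth 3), Comedy (id 10, depth 3).
Iteration 4: rows with parent_id in {6,8,10} -> Games (id 7, depth 4).
Iteration 5: depth < 4 fails for all current rows; recursion stops.
depth values: 0, 1, 1, 2, 2, 2, 3, 3, 3, 4; the maximum is 4.

4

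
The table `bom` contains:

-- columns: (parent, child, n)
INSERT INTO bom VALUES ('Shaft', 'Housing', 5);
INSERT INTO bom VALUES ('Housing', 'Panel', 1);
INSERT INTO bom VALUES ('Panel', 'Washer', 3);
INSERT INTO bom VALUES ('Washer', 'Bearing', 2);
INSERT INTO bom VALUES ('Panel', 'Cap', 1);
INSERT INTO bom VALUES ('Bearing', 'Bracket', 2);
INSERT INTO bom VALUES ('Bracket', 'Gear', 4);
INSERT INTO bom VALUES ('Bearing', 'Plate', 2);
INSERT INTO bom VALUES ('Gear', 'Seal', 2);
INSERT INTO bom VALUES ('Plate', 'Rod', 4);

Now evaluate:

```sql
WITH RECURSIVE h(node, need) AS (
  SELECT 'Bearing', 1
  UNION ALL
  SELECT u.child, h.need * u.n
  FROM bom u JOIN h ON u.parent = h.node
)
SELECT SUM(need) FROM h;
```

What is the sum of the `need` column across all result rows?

Base: (Bearing, need=1).
Iteration 1: components of {Bearing} -> Bracket = 1*2 = 2, Plate = 1*2 = 2.
Iteration 2: components of {Bracket,Plate} -> Gear = 2*4 = 8, Rod = 2*4 = 8.
Iteration 3: components of {Gear,Rod} -> Seal = 8*2 = 16.
Iteration 4: no further components; recursion stops.
SUM(need) = 1 + 2 + 2 + 8 + 8 + 16 = 37.

37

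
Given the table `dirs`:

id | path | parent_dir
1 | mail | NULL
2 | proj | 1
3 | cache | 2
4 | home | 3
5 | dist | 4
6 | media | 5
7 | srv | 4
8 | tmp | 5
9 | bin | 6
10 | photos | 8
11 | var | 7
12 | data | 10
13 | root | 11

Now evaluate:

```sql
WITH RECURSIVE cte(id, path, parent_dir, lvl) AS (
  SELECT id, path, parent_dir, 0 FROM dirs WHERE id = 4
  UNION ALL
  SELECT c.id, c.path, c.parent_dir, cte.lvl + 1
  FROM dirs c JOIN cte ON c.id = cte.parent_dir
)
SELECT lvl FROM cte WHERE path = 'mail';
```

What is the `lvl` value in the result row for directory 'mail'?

3

Base: id=4 (home), parent_dir=3, lvl 0.
Iteration 1: join on id=3 -> cache (id 3, parent_dir=2, lvl 1).
Iteration 2: join on id=2 -> proj (id 2, parent_dir=1, lvl 2).
Iteration 3: join on id=1 -> mail (id 1, parent_dir=NULL, lvl 3).
Iteration 4: parent_dir is NULL; no match; recursion stops.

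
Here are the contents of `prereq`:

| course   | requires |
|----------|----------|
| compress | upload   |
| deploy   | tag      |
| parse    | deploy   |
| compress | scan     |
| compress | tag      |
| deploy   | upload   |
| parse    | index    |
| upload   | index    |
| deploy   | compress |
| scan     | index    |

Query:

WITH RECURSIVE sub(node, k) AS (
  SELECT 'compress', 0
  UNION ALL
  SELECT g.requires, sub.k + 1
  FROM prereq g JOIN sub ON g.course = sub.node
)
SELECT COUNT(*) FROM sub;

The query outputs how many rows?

6

Base: (compress, k=0).
Iteration 1: edges from {compress} -> (scan, k=1), (tag, k=1), (upload, k=1).
Iteration 2: edges from {scan,tag,upload} -> (index, k=2) x2. [UNION ALL keeps all 2 new rows, including repeats]
Iteration 3: no outgoing edges from {index}; recursion stops.
Total rows emitted: 6.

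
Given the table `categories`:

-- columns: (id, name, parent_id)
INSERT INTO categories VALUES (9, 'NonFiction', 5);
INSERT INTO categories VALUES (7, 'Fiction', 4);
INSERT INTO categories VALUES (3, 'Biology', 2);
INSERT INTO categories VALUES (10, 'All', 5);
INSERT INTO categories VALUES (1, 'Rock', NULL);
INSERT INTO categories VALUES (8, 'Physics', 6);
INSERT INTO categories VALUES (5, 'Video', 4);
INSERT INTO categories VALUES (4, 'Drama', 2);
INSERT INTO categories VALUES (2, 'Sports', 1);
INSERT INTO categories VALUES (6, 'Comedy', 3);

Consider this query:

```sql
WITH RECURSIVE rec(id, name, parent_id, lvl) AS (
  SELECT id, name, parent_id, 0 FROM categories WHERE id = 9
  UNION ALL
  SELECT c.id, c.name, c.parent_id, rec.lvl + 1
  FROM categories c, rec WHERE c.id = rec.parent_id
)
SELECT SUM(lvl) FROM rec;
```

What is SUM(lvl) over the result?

10

Base: id=9 (NonFiction), parent_id=5, lvl 0.
Iteration 1: join on id=5 -> Video (id 5, parent_id=4, lvl 1).
Iteration 2: join on id=4 -> Drama (id 4, parent_id=2, lvl 2).
Iteration 3: join on id=2 -> Sports (id 2, parent_id=1, lvl 3).
Iteration 4: join on id=1 -> Rock (id 1, parent_id=NULL, lvl 4).
Iteration 5: parent_id is NULL; no match; recursion stops.
SUM(lvl) = 0 + 1 + 2 + 3 + 4 = 10.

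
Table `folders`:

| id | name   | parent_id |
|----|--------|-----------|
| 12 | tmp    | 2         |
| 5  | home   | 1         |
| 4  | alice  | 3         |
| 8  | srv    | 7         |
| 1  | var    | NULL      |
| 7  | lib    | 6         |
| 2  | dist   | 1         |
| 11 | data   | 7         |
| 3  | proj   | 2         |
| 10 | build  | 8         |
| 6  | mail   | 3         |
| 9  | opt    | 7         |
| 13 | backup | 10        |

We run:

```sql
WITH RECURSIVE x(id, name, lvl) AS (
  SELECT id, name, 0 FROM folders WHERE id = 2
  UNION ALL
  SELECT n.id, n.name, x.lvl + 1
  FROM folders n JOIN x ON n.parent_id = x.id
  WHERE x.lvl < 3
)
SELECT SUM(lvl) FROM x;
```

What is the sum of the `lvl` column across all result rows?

9

Base: id=2 (dist) at lvl 0.
Iteration 1: rows with parent_id in {2} -> proj (id 3, lvl 1), tmp (id 12, lvl 1).
Iteration 2: rows with parent_id in {3,12} -> alice (id 4, lvl 2), mail (id 6, lvl 2).
Iteration 3: rows with parent_id in {4,6} -> lib (id 7, lvl 3).
Iteration 4: lvl < 3 fails for all current rows; recursion stops.
SUM(lvl) = 0 + 1 + 1 + 2 + 2 + 3 = 9.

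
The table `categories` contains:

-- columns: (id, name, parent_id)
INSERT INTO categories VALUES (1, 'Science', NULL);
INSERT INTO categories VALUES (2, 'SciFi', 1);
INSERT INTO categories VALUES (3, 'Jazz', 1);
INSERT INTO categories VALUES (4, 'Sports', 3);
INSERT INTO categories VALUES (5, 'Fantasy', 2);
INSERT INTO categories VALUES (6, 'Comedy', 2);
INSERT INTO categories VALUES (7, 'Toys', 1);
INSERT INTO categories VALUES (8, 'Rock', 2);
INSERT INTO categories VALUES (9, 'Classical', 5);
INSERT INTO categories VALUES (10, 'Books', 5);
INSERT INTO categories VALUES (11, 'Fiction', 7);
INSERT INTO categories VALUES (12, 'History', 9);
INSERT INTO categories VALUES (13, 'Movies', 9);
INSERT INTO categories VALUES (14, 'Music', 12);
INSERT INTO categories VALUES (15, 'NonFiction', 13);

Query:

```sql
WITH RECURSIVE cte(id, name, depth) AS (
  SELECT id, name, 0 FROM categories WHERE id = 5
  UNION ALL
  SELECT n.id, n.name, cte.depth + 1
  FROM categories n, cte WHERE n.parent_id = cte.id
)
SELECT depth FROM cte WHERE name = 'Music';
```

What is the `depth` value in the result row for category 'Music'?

3

Base: id=5 (Fantasy) at depth 0.
Iteration 1: rows with parent_id in {5} -> Classical (id 9, depth 1), Books (id 10, depth 1).
Iteration 2: rows with parent_id in {9,10} -> History (id 12, depth 2), Movies (id 13, depth 2).
Iteration 3: rows with parent_id in {12,13} -> Music (id 14, depth 3), NonFiction (id 15, depth 3).
Iteration 4: no rows with parent_id in {14,15}; recursion stops.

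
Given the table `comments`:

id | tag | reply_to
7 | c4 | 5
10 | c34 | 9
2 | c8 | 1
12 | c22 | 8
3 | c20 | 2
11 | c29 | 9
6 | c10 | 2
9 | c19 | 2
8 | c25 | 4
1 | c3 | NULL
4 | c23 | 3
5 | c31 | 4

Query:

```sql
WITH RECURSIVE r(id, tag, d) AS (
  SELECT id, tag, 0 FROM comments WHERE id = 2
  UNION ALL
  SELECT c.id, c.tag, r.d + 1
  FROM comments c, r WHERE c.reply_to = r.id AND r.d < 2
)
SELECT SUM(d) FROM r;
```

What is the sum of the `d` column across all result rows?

9

Base: id=2 (c8) at d 0.
Iteration 1: rows with reply_to in {2} -> c20 (id 3, d 1), c10 (id 6, d 1), c19 (id 9, d 1).
Iteration 2: rows with reply_to in {3,6,9} -> c23 (id 4, d 2), c34 (id 10, d 2), c29 (id 11, d 2).
Iteration 3: d < 2 fails for all current rows; recursion stops.
SUM(d) = 0 + 1 + 1 + 1 + 2 + 2 + 2 = 9.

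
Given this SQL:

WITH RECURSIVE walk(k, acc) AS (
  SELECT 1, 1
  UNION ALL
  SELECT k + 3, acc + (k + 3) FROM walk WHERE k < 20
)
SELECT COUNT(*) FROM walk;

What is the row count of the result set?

8

Base: k=1, acc=1.
Iteration 1: 1 < 20 holds -> k = 1 + 3 = 4, acc = 1 + 4 = 5.
Iteration 2: 4 < 20 holds -> k = 4 + 3 = 7, acc = 5 + 7 = 12.
Iteration 3: 7 < 20 holds -> k = 7 + 3 = 10, acc = 12 + 10 = 22.
Iteration 4: 10 < 20 holds -> k = 10 + 3 = 13, acc = 22 + 13 = 35.
Iteration 5: 13 < 20 holds -> k = 13 + 3 = 16, acc = 35 + 16 = 51.
Iteration 6: 16 < 20 holds -> k = 16 + 3 = 19, acc = 51 + 19 = 70.
Iteration 7: 19 < 20 holds -> k = 19 + 3 = 22, acc = 70 + 22 = 92.
Iteration 8: 22 < 20 fails; recursion stops.
Total rows emitted: 8.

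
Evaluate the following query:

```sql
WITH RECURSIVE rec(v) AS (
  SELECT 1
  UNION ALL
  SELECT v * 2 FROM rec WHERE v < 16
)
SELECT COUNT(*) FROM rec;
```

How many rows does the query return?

5

Base: v=1.
Iteration 1: 1 < 16 holds -> v = 1 * 2 = 2.
Iteration 2: 2 < 16 holds -> v = 2 * 2 = 4.
Iteration 3: 4 < 16 holds -> v = 4 * 2 = 8.
Iteration 4: 8 < 16 holds -> v = 8 * 2 = 16.
Iteration 5: 16 < 16 fails; recursion stops.
Total rows emitted: 5.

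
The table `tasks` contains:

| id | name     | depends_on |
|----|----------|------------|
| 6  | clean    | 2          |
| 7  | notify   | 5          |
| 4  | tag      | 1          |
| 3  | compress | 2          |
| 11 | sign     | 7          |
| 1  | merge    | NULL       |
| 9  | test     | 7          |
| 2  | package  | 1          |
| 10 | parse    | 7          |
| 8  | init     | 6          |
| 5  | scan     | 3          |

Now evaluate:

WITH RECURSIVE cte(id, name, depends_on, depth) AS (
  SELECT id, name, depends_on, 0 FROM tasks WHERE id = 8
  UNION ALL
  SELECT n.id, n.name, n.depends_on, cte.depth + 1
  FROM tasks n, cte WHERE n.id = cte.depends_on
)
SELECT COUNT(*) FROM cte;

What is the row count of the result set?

Base: id=8 (init), depends_on=6, depth 0.
Iteration 1: join on id=6 -> clean (id 6, depends_on=2, depth 1).
Iteration 2: join on id=2 -> package (id 2, depends_on=1, depth 2).
Iteration 3: join on id=1 -> merge (id 1, depends_on=NULL, depth 3).
Iteration 4: depends_on is NULL; no match; recursion stops.
Total rows emitted: 4.

4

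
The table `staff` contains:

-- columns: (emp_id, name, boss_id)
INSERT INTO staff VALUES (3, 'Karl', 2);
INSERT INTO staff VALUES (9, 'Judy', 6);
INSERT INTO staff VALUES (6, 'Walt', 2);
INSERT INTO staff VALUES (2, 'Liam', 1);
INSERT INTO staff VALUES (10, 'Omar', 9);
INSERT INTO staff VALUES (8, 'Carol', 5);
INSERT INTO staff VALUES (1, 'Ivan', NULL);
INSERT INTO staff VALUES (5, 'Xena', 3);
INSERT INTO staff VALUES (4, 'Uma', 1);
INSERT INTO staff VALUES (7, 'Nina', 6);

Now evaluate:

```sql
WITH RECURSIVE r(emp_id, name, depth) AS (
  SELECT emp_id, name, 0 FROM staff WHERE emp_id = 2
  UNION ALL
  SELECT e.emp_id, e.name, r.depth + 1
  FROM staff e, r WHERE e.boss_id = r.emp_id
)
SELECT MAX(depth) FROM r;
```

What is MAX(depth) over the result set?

Base: emp_id=2 (Liam) at depth 0.
Iteration 1: rows with boss_id in {2} -> Karl (id 3, depth 1), Walt (id 6, depth 1).
Iteration 2: rows with boss_id in {3,6} -> Xena (id 5, depth 2), Nina (id 7, depth 2), Judy (id 9, depth 2).
Iteration 3: rows with boss_id in {5,7,9} -> Carol (id 8, depth 3), Omar (id 10, depth 3).
Iteration 4: no rows with boss_id in {8,10}; recursion stops.
depth values: 0, 1, 1, 2, 2, 2, 3, 3; the maximum is 3.

3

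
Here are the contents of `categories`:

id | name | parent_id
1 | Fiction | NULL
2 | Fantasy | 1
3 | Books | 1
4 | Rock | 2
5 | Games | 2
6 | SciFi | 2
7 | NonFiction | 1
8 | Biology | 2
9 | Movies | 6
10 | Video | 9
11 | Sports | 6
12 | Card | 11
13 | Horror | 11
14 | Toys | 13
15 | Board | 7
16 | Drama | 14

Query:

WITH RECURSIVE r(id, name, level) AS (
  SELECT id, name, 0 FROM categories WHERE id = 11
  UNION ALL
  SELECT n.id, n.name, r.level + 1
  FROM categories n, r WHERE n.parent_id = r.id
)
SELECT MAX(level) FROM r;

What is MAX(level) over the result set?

Base: id=11 (Sports) at level 0.
Iteration 1: rows with parent_id in {11} -> Card (id 12, level 1), Horror (id 13, level 1).
Iteration 2: rows with parent_id in {12,13} -> Toys (id 14, level 2).
Iteration 3: rows with parent_id in {14} -> Drama (id 16, level 3).
Iteration 4: no rows with parent_id in {16}; recursion stops.
level values: 0, 1, 1, 2, 3; the maximum is 3.

3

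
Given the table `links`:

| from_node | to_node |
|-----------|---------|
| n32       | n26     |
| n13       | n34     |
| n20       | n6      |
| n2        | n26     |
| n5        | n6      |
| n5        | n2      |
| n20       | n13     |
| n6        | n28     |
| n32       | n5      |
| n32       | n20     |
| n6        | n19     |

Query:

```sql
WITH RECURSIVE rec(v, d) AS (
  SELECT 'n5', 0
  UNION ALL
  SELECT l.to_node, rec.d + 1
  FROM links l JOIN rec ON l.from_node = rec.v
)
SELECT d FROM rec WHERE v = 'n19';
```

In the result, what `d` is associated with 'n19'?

Base: (n5, d=0).
Iteration 1: edges from {n5} -> (n2, d=1), (n6, d=1).
Iteration 2: edges from {n2,n6} -> (n19, d=2), (n26, d=2), (n28, d=2).
Iteration 3: no outgoing edges from {n19,n26,n28}; recursion stops.

2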